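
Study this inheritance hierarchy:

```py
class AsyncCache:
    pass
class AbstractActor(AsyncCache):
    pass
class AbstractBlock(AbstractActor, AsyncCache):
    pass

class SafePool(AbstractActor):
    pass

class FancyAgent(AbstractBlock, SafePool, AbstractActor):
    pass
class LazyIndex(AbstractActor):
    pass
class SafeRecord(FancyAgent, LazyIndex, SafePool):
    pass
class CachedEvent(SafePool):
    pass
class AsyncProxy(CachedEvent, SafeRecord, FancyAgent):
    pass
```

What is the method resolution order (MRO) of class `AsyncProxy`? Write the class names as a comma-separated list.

L[AsyncProxy] = AsyncProxy + merge(L[CachedEvent], L[SafeRecord], L[FancyAgent], [CachedEvent SafeRecord FancyAgent])
  take CachedEvent:  [CachedEvent SafePool AbstractActor AsyncCache object] + [SafeRecord FancyAgent AbstractBlock LazyIndex SafePool AbstractActor AsyncCache object] + [FancyAgent AbstractBlock SafePool AbstractActor AsyncCache object] + [CachedEvent SafeRecord FancyAgent]
  take SafeRecord:  [SafePool AbstractActor AsyncCache object] + [SafeRecord FancyAgent AbstractBlock LazyIndex SafePool AbstractActor AsyncCache object] + [FancyAgent AbstractBlock SafePool AbstractActor AsyncCache object] + [SafeRecord FancyAgent]
  take FancyAgent:  [SafePool AbstractActor AsyncCache object] + [FancyAgent AbstractBlock LazyIndex SafePool AbstractActor AsyncCache object] + [FancyAgent AbstractBlock SafePool AbstractActor AsyncCache object] + [FancyAgent]
  take AbstractBlock:  [SafePool AbstractActor AsyncCache object] + [AbstractBlock LazyIndex SafePool AbstractActor AsyncCache object] + [AbstractBlock SafePool AbstractActor AsyncCache object]
  take LazyIndex:  [SafePool AbstractActor AsyncCache object] + [LazyIndex SafePool AbstractActor AsyncCache object] + [SafePool AbstractActor AsyncCache object]
  take SafePool:  [SafePool AbstractActor AsyncCache object] + [SafePool AbstractActor AsyncCache object] + [SafePool AbstractActor AsyncCache object]
  take AbstractActor:  [AbstractActor AsyncCache object] + [AbstractActor AsyncCache object] + [AbstractActor AsyncCache object]
  take AsyncCache:  [AsyncCache object] + [AsyncCache object] + [AsyncCache object]
  take object:  [object] + [object] + [object]

AsyncProxy, CachedEvent, SafeRecord, FancyAgent, AbstractBlock, LazyIndex, SafePool, AbstractActor, AsyncCache, object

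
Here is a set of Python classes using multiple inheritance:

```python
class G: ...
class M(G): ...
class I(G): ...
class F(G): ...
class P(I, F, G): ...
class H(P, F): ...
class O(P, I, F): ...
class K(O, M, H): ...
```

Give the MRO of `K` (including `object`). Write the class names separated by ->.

L[K] = K + merge(L[O], L[M], L[H], [O M H])
  take O:  [O P I F G object] + [M G object] + [H P I F G object] + [O M H]
  take M:  [P I F G object] + [M G object] + [H P I F G object] + [M H]
  take H:  [P I F G object] + [G object] + [H P I F G object] + [H]
  take P:  [P I F G object] + [G object] + [P I F G object]
  take I:  [I F G object] + [G object] + [I F G object]
  take F:  [F G object] + [G object] + [F G object]
  take G:  [G object] + [G object] + [G object]
  take object:  [object] + [object] + [object]

K -> O -> M -> H -> P -> I -> F -> G -> object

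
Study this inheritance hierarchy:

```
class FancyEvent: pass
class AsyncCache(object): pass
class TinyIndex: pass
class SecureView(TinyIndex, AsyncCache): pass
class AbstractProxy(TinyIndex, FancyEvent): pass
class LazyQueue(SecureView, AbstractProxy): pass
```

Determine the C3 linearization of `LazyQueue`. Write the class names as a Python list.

L[LazyQueue] = LazyQueue + merge(L[SecureView], L[AbstractProxy], [SecureView AbstractProxy])
  take SecureView:  [SecureView TinyIndex AsyncCache object] + [AbstractProxy TinyIndex FancyEvent object] + [SecureView AbstractProxy]
  take AbstractProxy:  [TinyIndex AsyncCache object] + [AbstractProxy TinyIndex FancyEvent object] + [AbstractProxy]
  take TinyIndex:  [TinyIndex AsyncCache object] + [TinyIndex FancyEvent object]
  take AsyncCache:  [AsyncCache object] + [FancyEvent object]
  take FancyEvent:  [object] + [FancyEvent object]
  take object:  [object] + [object]

[LazyQueue, SecureView, AbstractProxy, TinyIndex, AsyncCache, FancyEvent, object]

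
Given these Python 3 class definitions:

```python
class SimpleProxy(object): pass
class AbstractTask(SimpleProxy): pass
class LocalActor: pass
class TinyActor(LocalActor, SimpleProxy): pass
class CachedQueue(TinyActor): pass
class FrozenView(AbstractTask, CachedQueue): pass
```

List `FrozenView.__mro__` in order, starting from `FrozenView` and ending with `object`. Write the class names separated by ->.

L[FrozenView] = FrozenView + merge(L[AbstractTask], L[CachedQueue], [AbstractTask CachedQueue])
  take AbstractTask:  [AbstractTask SimpleProxy object] + [CachedQueue TinyActor LocalActor SimpleProxy object] + [AbstractTask CachedQueue]
  take CachedQueue:  [SimpleProxy object] + [CachedQueue TinyActor LocalActor SimpleProxy object] + [CachedQueue]
  take TinyActor:  [SimpleProxy object] + [TinyActor LocalActor SimpleProxy object]
  take LocalActor:  [SimpleProxy object] + [LocalActor SimpleProxy object]
  take SimpleProxy:  [SimpleProxy object] + [SimpleProxy object]
  take object:  [object] + [object]

FrozenView -> AbstractTask -> CachedQueue -> TinyActor -> LocalActor -> SimpleProxy -> object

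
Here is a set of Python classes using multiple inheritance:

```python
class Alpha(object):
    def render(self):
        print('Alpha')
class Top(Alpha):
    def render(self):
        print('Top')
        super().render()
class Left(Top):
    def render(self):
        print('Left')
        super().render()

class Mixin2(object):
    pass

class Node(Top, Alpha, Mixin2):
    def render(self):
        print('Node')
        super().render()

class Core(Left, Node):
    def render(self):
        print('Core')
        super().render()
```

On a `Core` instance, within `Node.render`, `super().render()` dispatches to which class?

Top

L[Core] = Core + merge(L[Left], L[Node], [Left Node])
  take Left:  [Left Top Alpha object] + [Node Top Alpha Mixin2 object] + [Left Node]
  take Node:  [Top Alpha object] + [Node Top Alpha Mixin2 object] + [Node]
  take Top:  [Top Alpha object] + [Top Alpha Mixin2 object]
  take Alpha:  [Alpha object] + [Alpha Mixin2 object]
  take Mixin2:  [object] + [Mixin2 object]
  take object:  [object] + [object]
MRO: Core Left Node Top Alpha Mixin2 object
super() in Node.render on a Core instance goes to the class after Node in Core's MRO: Top.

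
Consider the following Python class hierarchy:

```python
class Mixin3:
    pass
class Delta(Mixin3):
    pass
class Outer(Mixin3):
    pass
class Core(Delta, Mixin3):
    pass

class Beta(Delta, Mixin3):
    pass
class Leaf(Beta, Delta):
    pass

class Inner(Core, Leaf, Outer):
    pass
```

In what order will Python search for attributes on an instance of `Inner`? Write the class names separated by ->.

L[Inner] = Inner + merge(L[Core], L[Leaf], L[Outer], [Core Leaf Outer])
  take Core:  [Core Delta Mixin3 object] + [Leaf Beta Delta Mixin3 object] + [Outer Mixin3 object] + [Core Leaf Outer]
  take Leaf:  [Delta Mixin3 object] + [Leaf Beta Delta Mixin3 object] + [Outer Mixin3 object] + [Leaf Outer]
  take Beta:  [Delta Mixin3 object] + [Beta Delta Mixin3 object] + [Outer Mixin3 object] + [Outer]
  take Delta:  [Delta Mixin3 object] + [Delta Mixin3 object] + [Outer Mixin3 object] + [Outer]
  take Outer:  [Mixin3 object] + [Mixin3 object] + [Outer Mixin3 object] + [Outer]
  take Mixin3:  [Mixin3 object] + [Mixin3 object] + [Mixin3 object]
  take object:  [object] + [object] + [object]

Inner -> Core -> Leaf -> Beta -> Delta -> Outer -> Mixin3 -> object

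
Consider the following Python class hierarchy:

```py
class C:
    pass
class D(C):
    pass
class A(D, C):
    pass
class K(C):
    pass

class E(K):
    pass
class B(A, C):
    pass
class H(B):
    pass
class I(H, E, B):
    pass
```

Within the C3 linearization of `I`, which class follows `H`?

E

L[I] = I + merge(L[H], L[E], L[B], [H E B])
  take H:  [H B A D C object] + [E K C object] + [B A D C object] + [H E B]
  take E:  [B A D C object] + [E K C object] + [B A D C object] + [E B]
  take B:  [B A D C object] + [K C object] + [B A D C object] + [B]
  take A:  [A D C object] + [K C object] + [A D C object]
  take D:  [D C object] + [K C object] + [D C object]
  take K:  [C object] + [K C object] + [C object]
  take C:  [C object] + [C object] + [C object]
  take object:  [object] + [object] + [object]
MRO: I H E B A D K C object
H is at position 1; next is E.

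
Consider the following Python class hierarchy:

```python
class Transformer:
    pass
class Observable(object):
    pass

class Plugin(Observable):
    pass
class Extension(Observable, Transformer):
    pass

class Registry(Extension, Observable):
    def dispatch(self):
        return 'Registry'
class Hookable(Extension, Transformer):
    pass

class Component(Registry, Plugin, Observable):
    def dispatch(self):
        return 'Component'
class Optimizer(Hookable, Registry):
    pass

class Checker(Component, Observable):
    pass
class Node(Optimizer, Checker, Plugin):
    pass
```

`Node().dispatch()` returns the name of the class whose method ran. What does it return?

L[Node] = Node + merge(L[Optimizer], L[Checker], L[Plugin], [Optimizer Checker Plugin])
  take Optimizer:  [Optimizer Hookable Registry Extension Observable Transformer object] + [Checker Component Registry Extension Plugin Observable Transformer object] + [Plugin Observable object] + [Optimizer Checker Plugin]
  take Hookable:  [Hookable Registry Extension Observable Transformer object] + [Checker Component Registry Extension Plugin Observable Transformer object] + [Plugin Observable object] + [Checker Plugin]
  take Checker:  [Registry Extension Observable Transformer object] + [Checker Component Registry Extension Plugin Observable Transformer object] + [Plugin Observable object] + [Checker Plugin]
  take Component:  [Registry Extension Observable Transformer object] + [Component Registry Extension Plugin Observable Transformer object] + [Plugin Observable object] + [Plugin]
  take Registry:  [Registry Extension Observable Transformer object] + [Registry Extension Plugin Observable Transformer object] + [Plugin Observable object] + [Plugin]
  take Extension:  [Extension Observable Transformer object] + [Extension Plugin Observable Transformer object] + [Plugin Observable object] + [Plugin]
  take Plugin:  [Observable Transformer object] + [Plugin Observable Transformer object] + [Plugin Observable object] + [Plugin]
  take Observable:  [Observable Transformer object] + [Observable Transformer object] + [Observable object]
  take Transformer:  [Transformer object] + [Transformer object] + [object]
  take object:  [object] + [object] + [object]
MRO: Node Optimizer Hookable Checker Component Registry Extension Plugin Observable Transformer object
dispatch is defined in: Component, Registry. First along the MRO is Component.

Component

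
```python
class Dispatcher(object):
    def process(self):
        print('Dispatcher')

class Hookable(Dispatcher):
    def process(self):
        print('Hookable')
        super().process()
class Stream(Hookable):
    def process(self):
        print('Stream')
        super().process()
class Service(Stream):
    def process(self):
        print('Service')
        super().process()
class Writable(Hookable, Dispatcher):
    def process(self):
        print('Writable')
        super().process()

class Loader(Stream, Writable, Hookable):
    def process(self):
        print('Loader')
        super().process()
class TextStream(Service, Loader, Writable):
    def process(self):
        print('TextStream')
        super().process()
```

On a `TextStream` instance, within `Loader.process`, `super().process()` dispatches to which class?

Stream

L[TextStream] = TextStream + merge(L[Service], L[Loader], L[Writable], [Service Loader Writable])
  take Service:  [Service Stream Hookable Dispatcher object] + [Loader Stream Writable Hookable Dispatcher object] + [Writable Hookable Dispatcher object] + [Service Loader Writable]
  take Loader:  [Stream Hookable Dispatcher object] + [Loader Stream Writable Hookable Dispatcher object] + [Writable Hookable Dispatcher object] + [Loader Writable]
  take Stream:  [Stream Hookable Dispatcher object] + [Stream Writable Hookable Dispatcher object] + [Writable Hookable Dispatcher object] + [Writable]
  take Writable:  [Hookable Dispatcher object] + [Writable Hookable Dispatcher object] + [Writable Hookable Dispatcher object] + [Writable]
  take Hookable:  [Hookable Dispatcher object] + [Hookable Dispatcher object] + [Hookable Dispatcher object]
  take Dispatcher:  [Dispatcher object] + [Dispatcher object] + [Dispatcher object]
  take object:  [object] + [object] + [object]
MRO: TextStream Service Loader Stream Writable Hookable Dispatcher object
super() in Loader.process on a TextStream instance goes to the class after Loader in TextStream's MRO: Stream.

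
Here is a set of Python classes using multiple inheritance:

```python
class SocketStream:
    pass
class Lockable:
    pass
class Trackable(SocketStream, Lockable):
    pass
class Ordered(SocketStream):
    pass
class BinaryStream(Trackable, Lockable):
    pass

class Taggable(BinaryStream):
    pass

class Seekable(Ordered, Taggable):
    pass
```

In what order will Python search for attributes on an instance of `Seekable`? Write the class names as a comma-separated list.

L[Seekable] = Seekable + merge(L[Ordered], L[Taggable], [Ordered Taggable])
  take Ordered:  [Ordered SocketStream object] + [Taggable BinaryStream Trackable SocketStream Lockable object] + [Ordered Taggable]
  take Taggable:  [SocketStream object] + [Taggable BinaryStream Trackable SocketStream Lockable object] + [Taggable]
  take BinaryStream:  [SocketStream object] + [BinaryStream Trackable SocketStream Lockable object]
  take Trackable:  [SocketStream object] + [Trackable SocketStream Lockable object]
  take SocketStream:  [SocketStream object] + [SocketStream Lockable object]
  take Lockable:  [object] + [Lockable object]
  take object:  [object] + [object]

Seekable, Ordered, Taggable, BinaryStream, Trackable, SocketStream, Lockable, object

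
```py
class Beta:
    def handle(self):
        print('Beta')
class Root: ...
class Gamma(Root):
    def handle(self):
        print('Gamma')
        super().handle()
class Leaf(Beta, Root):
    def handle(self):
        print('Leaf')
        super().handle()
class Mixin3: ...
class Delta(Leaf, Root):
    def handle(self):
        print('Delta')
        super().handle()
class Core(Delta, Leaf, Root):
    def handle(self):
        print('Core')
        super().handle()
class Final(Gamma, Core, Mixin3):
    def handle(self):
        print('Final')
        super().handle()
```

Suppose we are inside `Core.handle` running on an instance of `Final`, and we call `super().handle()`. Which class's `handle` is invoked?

Delta

L[Final] = Final + merge(L[Gamma], L[Core], L[Mixin3], [Gamma Core Mixin3])
  take Gamma:  [Gamma Root object] + [Core Delta Leaf Beta Root object] + [Mixin3 object] + [Gamma Core Mixin3]
  take Core:  [Root object] + [Core Delta Leaf Beta Root object] + [Mixin3 object] + [Core Mixin3]
  take Delta:  [Root object] + [Delta Leaf Beta Root object] + [Mixin3 object] + [Mixin3]
  take Leaf:  [Root object] + [Leaf Beta Root object] + [Mixin3 object] + [Mixin3]
  take Beta:  [Root object] + [Beta Root object] + [Mixin3 object] + [Mixin3]
  take Root:  [Root object] + [Root object] + [Mixin3 object] + [Mixin3]
  take Mixin3:  [object] + [object] + [Mixin3 object] + [Mixin3]
  take object:  [object] + [object] + [object]
MRO: Final Gamma Core Delta Leaf Beta Root Mixin3 object
super() in Core.handle on a Final instance goes to the class after Core in Final's MRO: Delta.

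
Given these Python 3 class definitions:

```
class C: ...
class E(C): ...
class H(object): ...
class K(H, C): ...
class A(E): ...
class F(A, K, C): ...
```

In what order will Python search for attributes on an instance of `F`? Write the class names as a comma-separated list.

F, A, E, K, H, C, object

L[F] = F + merge(L[A], L[K], L[C], [A K C])
  take A:  [A E C object] + [K H C object] + [C object] + [A K C]
  take E:  [E C object] + [K H C object] + [C object] + [K C]
  take K:  [C object] + [K H C object] + [C object] + [K C]
  take H:  [C object] + [H C object] + [C object] + [C]
  take C:  [C object] + [C object] + [C object] + [C]
  take object:  [object] + [object] + [object]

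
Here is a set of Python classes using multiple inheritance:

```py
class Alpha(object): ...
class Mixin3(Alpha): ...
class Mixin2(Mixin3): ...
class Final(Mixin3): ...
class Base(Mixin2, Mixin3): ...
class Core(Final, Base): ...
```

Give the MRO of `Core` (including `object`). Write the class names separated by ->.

Core -> Final -> Base -> Mixin2 -> Mixin3 -> Alpha -> object

L[Core] = Core + merge(L[Final], L[Base], [Final Base])
  take Final:  [Final Mixin3 Alpha object] + [Base Mixin2 Mixin3 Alpha object] + [Final Base]
  take Base:  [Mixin3 Alpha object] + [Base Mixin2 Mixin3 Alpha object] + [Base]
  take Mixin2:  [Mixin3 Alpha object] + [Mixin2 Mixin3 Alpha object]
  take Mixin3:  [Mixin3 Alpha object] + [Mixin3 Alpha object]
  take Alpha:  [Alpha object] + [Alpha object]
  take object:  [object] + [object]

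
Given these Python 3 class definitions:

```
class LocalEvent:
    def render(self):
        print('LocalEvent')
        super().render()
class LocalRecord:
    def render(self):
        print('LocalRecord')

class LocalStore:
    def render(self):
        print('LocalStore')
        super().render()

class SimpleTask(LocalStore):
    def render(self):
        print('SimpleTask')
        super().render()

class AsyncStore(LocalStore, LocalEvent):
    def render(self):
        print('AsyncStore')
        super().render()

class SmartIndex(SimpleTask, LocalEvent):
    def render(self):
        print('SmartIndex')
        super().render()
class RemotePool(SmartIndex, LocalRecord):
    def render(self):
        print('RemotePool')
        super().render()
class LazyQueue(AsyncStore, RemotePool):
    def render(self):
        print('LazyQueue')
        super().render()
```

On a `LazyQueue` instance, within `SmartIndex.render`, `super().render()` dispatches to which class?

L[LazyQueue] = LazyQueue + merge(L[AsyncStore], L[RemotePool], [AsyncStore RemotePool])
  take AsyncStore:  [AsyncStore LocalStore LocalEvent object] + [RemotePool SmartIndex SimpleTask LocalStore LocalEvent LocalRecord object] + [AsyncStore RemotePool]
  take RemotePool:  [LocalStore LocalEvent object] + [RemotePool SmartIndex SimpleTask LocalStore LocalEvent LocalRecord object] + [RemotePool]
  take SmartIndex:  [LocalStore LocalEvent object] + [SmartIndex SimpleTask LocalStore LocalEvent LocalRecord object]
  take SimpleTask:  [LocalStore LocalEvent object] + [SimpleTask LocalStore LocalEvent LocalRecord object]
  take LocalStore:  [LocalStore LocalEvent object] + [LocalStore LocalEvent LocalRecord object]
  take LocalEvent:  [LocalEvent object] + [LocalEvent LocalRecord object]
  take LocalRecord:  [object] + [LocalRecord object]
  take object:  [object] + [object]
MRO: LazyQueue AsyncStore RemotePool SmartIndex SimpleTask LocalStore LocalEvent LocalRecord object
super() in SmartIndex.render on a LazyQueue instance goes to the class after SmartIndex in LazyQueue's MRO: SimpleTask.

SimpleTask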